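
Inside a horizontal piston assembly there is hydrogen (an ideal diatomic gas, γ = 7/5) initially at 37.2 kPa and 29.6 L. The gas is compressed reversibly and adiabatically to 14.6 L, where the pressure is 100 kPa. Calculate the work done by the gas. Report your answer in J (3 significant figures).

Adiabatic: W = (P₁V₁ − P₂V₂)/(γ − 1) with γ = 7/5.
P₁V₁ = 1101 J, P₂V₂ = 1460 J.
W = (1101 − 1460) / 0.4 = -897.2 J.

W ≈ -897 J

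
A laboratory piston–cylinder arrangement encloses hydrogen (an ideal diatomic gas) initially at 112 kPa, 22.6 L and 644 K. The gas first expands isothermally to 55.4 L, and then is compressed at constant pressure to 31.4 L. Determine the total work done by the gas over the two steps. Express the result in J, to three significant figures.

Step 1 (isothermal): W = P₁V₁ ln(V₂/V₁) = (2531) ln(55.4/22.6) = 2270 J.
After step 1: P = 45.69 kPa, V = 55.4 L, T = 644 K.
Step 2 (isobaric): W = PΔV = (45.69 kPa)(31.4 − 55.4 L) = -1097 J.
W_total = 2270 − 1097 = 1173 J.

W_total ≈ 1170 J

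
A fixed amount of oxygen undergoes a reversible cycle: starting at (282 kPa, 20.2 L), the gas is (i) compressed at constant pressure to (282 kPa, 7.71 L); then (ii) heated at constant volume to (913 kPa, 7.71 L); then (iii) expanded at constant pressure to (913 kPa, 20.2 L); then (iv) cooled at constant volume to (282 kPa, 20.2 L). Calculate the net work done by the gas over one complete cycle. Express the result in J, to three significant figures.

W_net ≈ 7880 J

Constant-volume legs do no work.
W(i) = (282)(7.71 − 20.2) = -3522 J; W(iii) = (913)(20.2 − 7.71) = 11403 J.
W_net = -3522 + 11403 = 7881 J (the clockwise enclosed area).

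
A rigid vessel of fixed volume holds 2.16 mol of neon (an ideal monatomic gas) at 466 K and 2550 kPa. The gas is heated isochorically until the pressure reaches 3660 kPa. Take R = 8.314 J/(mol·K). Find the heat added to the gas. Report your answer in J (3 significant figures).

Q ≈ 5460 J

Constant volume ⇒ W = 0, so Q = ΔU = nCᵥΔT with Cᵥ = 3R/2 = 12.47 J/(mol·K).
At constant V, T₂/T₁ = P₂/P₁ ⇒ ΔT = T₁(P₂/P₁ − 1) = 466·(3660/2550 − 1) = 202.8 K.
ΔU = (2.16)(12.47)(202.8) = 5464 J.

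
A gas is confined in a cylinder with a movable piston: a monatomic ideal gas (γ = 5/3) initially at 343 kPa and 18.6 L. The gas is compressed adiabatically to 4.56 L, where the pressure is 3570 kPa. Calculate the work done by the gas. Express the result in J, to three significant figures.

W ≈ -14800 J

Adiabatic: W = (P₁V₁ − P₂V₂)/(γ − 1) with γ = 5/3.
P₁V₁ = 6380 J, P₂V₂ = 16279 J.
W = (6380 − 16279) / 0.6667 = -14849 J.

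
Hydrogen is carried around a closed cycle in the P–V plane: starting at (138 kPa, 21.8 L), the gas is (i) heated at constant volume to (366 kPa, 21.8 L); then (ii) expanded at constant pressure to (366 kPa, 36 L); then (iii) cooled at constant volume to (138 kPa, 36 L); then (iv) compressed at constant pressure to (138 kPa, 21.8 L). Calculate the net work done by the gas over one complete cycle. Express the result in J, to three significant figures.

Constant-volume legs do no work.
W(ii) = (366)(36 − 21.8) = 5197 J; W(iv) = (138)(21.8 − 36) = -1960 J.
W_net = 5197 − 1960 = 3238 J (the clockwise enclosed area).

W_net ≈ 3240 J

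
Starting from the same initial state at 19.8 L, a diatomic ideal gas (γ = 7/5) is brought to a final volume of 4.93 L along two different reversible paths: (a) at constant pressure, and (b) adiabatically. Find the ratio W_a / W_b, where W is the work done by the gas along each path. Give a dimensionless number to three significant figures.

Path (a) isobaric: W = P₁(V₂ − V₁) → W_a/(P₁V₁) = -0.751.
Path (b) adiabatic: W = P₁V₁(1 − (V₁/V₂)^(γ−1))/(γ−1) → W_b/(P₁V₁) = -1.86.
W_a / W_b = -0.751 / -1.86 = 0.4038.

W_a / W_b ≈ 0.404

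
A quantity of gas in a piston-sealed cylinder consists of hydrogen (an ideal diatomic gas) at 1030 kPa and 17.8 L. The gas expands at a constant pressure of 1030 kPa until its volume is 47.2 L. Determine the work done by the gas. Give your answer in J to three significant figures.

W ≈ 30300 J

Isobaric: W = P ΔV.
W = (1030 kPa)(47.2 − 17.8 L) = (1030)(29.4) = 30282 J.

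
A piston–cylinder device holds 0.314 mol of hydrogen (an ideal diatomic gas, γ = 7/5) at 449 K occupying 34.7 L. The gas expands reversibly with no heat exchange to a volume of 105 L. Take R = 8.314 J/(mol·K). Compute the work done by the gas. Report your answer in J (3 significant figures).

W ≈ 1050 J

Adiabatic: TV^(γ−1) = const with γ = 7/5.
T₂ = T₁ (V₁/V₂)^(γ−1) = 449 × (34.7/105)^0.4 = 449 × 0.6422 = 288.3 K.
W_by = nCᵥ(T₁ − T₂) = (0.314)(20.79)(449 − 288.3) = 1049 J.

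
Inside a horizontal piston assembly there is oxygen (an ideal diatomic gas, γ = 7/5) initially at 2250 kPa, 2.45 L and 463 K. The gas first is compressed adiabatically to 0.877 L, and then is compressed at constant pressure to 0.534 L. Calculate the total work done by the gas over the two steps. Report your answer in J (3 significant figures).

W_total ≈ -10300 J

Step 1 (adiabatic): W = (P₁V₁ − P₂V₂)/(γ−1) = (5512 − 8314)/0.4 = -7004 J.
After step 1: P = 9480 kPa, V = 0.877 L, T = 698.3 K.
Step 2 (isobaric): W = PΔV = (9480 kPa)(0.534 − 0.877 L) = -3252 J.
W_total = -7004 − 3252 = -10256 J.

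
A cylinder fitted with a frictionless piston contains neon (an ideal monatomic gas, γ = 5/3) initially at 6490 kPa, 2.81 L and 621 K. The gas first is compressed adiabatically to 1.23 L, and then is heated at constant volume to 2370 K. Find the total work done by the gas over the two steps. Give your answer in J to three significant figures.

Step 1 (adiabatic): W = (P₁V₁ − P₂V₂)/(γ−1) = (18237 − 31634)/0.667 = -20095 J.
Step 2 (isochoric): W = 0 (constant volume).
W_total = -20095 + 0 = -20095 J.

W_total ≈ -20100 J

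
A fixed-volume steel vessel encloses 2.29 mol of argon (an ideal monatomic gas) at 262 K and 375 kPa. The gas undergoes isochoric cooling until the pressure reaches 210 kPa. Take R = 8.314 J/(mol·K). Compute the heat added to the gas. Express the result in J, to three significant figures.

Q ≈ -3290 J

Constant volume ⇒ W = 0, so Q = ΔU = nCᵥΔT with Cᵥ = 3R/2 = 12.47 J/(mol·K).
At constant V, T₂/T₁ = P₂/P₁ ⇒ ΔT = T₁(P₂/P₁ − 1) = 262·(210/375 − 1) = -115.3 K.
ΔU = (2.29)(12.47)(-115.3) = -3292 J.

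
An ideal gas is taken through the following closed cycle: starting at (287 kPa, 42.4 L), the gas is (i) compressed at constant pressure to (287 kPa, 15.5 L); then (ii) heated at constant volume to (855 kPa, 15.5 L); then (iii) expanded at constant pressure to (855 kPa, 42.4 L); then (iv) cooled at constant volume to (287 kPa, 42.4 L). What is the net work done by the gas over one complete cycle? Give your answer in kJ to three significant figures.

Constant-volume legs do no work.
W(i) = (287)(15.5 − 42.4) = -7720 J; W(iii) = (855)(42.4 − 15.5) = 23000 J.
W_net = -7720 + 23000 = 15279 J (the clockwise enclosed area).

W_net ≈ 15.3 kJ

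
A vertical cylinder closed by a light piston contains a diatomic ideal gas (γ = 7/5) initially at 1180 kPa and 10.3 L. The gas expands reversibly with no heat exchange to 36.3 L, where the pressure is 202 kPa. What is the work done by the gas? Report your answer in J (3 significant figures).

Adiabatic: W = (P₁V₁ − P₂V₂)/(γ − 1) with γ = 7/5.
P₁V₁ = 12154 J, P₂V₂ = 7333 J.
W = (12154 − 7333) / 0.4 = 12054 J.

W ≈ 12100 J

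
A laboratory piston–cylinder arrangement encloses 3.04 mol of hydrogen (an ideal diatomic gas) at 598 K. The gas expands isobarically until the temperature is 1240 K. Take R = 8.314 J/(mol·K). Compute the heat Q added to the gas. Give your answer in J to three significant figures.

Q ≈ 56800 J

Isobaric: W = nRΔT = (3.04)(8.314)(642) = 16226 J.
ΔU = nCᵥΔT with Cᵥ = 5R/2: ΔU = (3.04)(20.79)(642) = 40566 J.
Q = ΔU + W = 40566 + 16226 = 56792 J.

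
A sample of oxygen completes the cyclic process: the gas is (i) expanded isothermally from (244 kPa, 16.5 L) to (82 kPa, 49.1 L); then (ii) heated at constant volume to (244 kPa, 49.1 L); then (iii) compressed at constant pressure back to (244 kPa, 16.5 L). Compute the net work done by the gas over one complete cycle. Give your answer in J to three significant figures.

Leg (i): W = PᵢVᵢ ln(V_f/Vᵢ) = (4026) ln(49.1/16.5) = 4390 J.
Leg (ii): W = 0.
Leg (iii): W = PΔV = (244)(16.5 − 49.1) = -7954 J.
W_net = 4390 − 7954 = -3564 J.

W_net ≈ -3560 J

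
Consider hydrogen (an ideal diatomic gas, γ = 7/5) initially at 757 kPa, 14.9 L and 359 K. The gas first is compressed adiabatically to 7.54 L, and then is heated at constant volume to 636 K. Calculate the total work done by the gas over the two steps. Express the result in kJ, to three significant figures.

W_total ≈ -8.83 kJ

Step 1 (adiabatic): W = (P₁V₁ − P₂V₂)/(γ−1) = (11279 − 14812)/0.4 = -8831 J.
Step 2 (isochoric): W = 0 (constant volume).
W_total = -8831 + 0 = -8831 J.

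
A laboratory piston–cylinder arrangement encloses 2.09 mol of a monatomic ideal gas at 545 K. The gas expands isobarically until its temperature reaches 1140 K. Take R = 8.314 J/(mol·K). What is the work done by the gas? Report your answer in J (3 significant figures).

Isobaric: W = P ΔV = nR ΔT.
W = (2.09)(8.314)(1140 − 545) = 10339 J.

W ≈ 10300 J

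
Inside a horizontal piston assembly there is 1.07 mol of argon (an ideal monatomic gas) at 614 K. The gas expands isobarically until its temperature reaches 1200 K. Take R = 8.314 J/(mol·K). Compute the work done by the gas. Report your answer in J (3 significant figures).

Isobaric: W = P ΔV = nR ΔT.
W = (1.07)(8.314)(1200 − 614) = 5213 J.

W ≈ 5210 J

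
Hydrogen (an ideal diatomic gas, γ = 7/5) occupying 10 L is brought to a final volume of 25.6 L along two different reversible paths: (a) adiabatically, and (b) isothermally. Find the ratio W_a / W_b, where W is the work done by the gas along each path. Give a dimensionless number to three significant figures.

Path (a) adiabatic: W = P₁V₁(1 − (V₁/V₂)^(γ−1))/(γ−1) → W_a/(P₁V₁) = 0.7835.
Path (b) isothermal: W = P₁V₁ ln(V₂/V₁) → W_b/(P₁V₁) = 0.94.
W_a / W_b = 0.7835 / 0.94 = 0.8335.

W_a / W_b ≈ 0.834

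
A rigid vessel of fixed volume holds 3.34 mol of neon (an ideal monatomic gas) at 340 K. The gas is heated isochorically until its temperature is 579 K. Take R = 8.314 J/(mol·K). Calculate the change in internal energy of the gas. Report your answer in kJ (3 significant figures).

ΔU ≈ 9.96 kJ

Constant volume ⇒ W = 0, so Q = ΔU = nCᵥΔT with Cᵥ = 3R/2 = 12.47 J/(mol·K).
ΔU = (3.34)(12.47)(579 − 340) = 9955 J.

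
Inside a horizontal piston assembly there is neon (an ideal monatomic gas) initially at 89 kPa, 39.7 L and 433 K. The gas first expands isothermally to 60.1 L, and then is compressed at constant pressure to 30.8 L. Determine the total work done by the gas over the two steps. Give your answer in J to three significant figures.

Step 1 (isothermal): W = P₁V₁ ln(V₂/V₁) = (3533) ln(60.1/39.7) = 1465 J.
After step 1: P = 58.79 kPa, V = 60.1 L, T = 433 K.
Step 2 (isobaric): W = PΔV = (58.79 kPa)(30.8 − 60.1 L) = -1723 J.
W_total = 1465 − 1723 = -257.4 J.

W_total ≈ -257 J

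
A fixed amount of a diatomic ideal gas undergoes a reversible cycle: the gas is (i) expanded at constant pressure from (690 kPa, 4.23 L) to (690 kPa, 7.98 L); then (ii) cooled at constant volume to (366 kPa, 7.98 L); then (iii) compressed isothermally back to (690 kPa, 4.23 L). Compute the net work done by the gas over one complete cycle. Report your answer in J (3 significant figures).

W_net ≈ 734 J

Leg (i): W = PΔV = (690)(7.98 − 4.23) = 2588 J.
Leg (ii): W = 0.
Leg (iii): W = PᵢVᵢ ln(V_f/Vᵢ) = (2921) ln(4.23/7.98) = -1854 J.
W_net = 2588 − 1854 = 733.6 J.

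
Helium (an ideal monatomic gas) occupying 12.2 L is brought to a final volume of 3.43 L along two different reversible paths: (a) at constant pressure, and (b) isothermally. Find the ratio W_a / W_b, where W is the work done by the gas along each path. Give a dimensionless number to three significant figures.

Path (a) isobaric: W = P₁(V₂ − V₁) → W_a/(P₁V₁) = -0.7189.
Path (b) isothermal: W = P₁V₁ ln(V₂/V₁) → W_b/(P₁V₁) = -1.269.
W_a / W_b = -0.7189 / -1.269 = 0.5665.

W_a / W_b ≈ 0.567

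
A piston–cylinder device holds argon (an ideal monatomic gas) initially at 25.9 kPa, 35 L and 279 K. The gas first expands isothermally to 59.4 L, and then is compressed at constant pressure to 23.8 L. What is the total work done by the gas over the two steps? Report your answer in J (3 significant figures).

Step 1 (isothermal): W = P₁V₁ ln(V₂/V₁) = (906.5) ln(59.4/35) = 479.5 J.
After step 1: P = 15.26 kPa, V = 59.4 L, T = 279 K.
Step 2 (isobaric): W = PΔV = (15.26 kPa)(23.8 − 59.4 L) = -543.3 J.
W_total = 479.5 − 543.3 = -63.8 J.

W_total ≈ -63.8 J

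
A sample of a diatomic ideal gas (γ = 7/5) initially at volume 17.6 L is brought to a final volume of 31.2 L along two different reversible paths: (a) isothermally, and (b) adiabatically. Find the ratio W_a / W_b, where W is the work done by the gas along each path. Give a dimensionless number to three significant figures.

Path (a) isothermal: W = P₁V₁ ln(V₂/V₁) → W_a/(P₁V₁) = 0.5725.
Path (b) adiabatic: W = P₁V₁(1 − (V₁/V₂)^(γ−1))/(γ−1) → W_b/(P₁V₁) = 0.5117.
W_a / W_b = 0.5725 / 0.5117 = 1.119.

W_a / W_b ≈ 1.12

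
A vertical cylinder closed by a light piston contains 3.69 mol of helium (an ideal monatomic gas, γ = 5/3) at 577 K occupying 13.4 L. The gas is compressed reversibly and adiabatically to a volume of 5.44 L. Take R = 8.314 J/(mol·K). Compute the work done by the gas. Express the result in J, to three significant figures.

Adiabatic: TV^(γ−1) = const with γ = 5/3.
T₂ = T₁ (V₁/V₂)^(γ−1) = 577 × (13.4/5.44)^0.667 = 577 × 1.824 = 1052 K.
W_by = nCᵥ(T₁ − T₂) = (3.69)(12.47)(577 − 1052) = -21877 J.

W ≈ -21900 J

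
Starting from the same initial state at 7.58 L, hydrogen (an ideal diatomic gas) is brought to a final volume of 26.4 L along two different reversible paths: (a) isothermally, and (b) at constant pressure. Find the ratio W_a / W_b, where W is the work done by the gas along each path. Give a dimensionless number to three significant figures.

W_a / W_b ≈ 0.503

Path (a) isothermal: W = P₁V₁ ln(V₂/V₁) → W_a/(P₁V₁) = 1.248.
Path (b) isobaric: W = P₁(V₂ − V₁) → W_b/(P₁V₁) = 2.483.
W_a / W_b = 1.248 / 2.483 = 0.5026.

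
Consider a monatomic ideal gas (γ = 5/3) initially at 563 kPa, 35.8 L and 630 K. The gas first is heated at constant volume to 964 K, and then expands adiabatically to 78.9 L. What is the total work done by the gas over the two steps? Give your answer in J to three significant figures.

Step 1 (isochoric): W = 0 (constant volume).
After step 1: P = 861.5 kPa (V unchanged).
Step 2 (adiabatic): W = (P₁V₁ − P₂V₂)/(γ−1) = (30841 − 18211)/0.667 = 18945 J.
W_total = 0 + 18945 = 18945 J.

W_total ≈ 18900 J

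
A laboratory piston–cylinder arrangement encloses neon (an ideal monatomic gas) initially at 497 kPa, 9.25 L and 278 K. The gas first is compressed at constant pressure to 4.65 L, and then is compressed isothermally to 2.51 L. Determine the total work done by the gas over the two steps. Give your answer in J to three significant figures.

W_total ≈ -3710 J

Step 1 (isobaric): W = PΔV = (497 kPa)(4.65 − 9.25 L) = -2286 J.
After step 1: P = 497 kPa, V = 4.65 L, T = 139.8 K.
Step 2 (isothermal): W = P₁V₁ ln(V₂/V₁) = (2311) ln(2.51/4.65) = -1425 J.
W_total = -2286 − 1425 = -3711 J.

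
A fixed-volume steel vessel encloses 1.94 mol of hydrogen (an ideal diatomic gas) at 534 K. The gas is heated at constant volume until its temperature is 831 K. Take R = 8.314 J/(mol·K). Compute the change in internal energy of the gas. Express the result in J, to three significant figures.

Constant volume ⇒ W = 0, so Q = ΔU = nCᵥΔT with Cᵥ = 5R/2 = 20.79 J/(mol·K).
ΔU = (1.94)(20.79)(831 − 534) = 11976 J.

ΔU ≈ 12000 J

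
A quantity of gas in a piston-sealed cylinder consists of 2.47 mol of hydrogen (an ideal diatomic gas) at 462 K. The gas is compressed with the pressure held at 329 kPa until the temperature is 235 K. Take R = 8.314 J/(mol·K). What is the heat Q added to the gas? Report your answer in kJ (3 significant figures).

Isobaric: W = nRΔT = (2.47)(8.314)(-227) = -4662 J.
ΔU = nCᵥΔT with Cᵥ = 5R/2: ΔU = (2.47)(20.79)(-227) = -11654 J.
Q = ΔU + W = -11654 − 4662 = -16316 J.

Q ≈ -16.3 kJ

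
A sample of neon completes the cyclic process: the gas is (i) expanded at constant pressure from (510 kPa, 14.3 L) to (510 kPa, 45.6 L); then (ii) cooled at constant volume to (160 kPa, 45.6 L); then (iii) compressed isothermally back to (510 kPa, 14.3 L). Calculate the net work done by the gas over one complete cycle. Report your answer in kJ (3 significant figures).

Leg (i): W = PΔV = (510)(45.6 − 14.3) = 15963 J.
Leg (ii): W = 0.
Leg (iii): W = PᵢVᵢ ln(V_f/Vᵢ) = (7296) ln(14.3/45.6) = -8461 J.
W_net = 15963 − 8461 = 7502 J.

W_net ≈ 7.50 kJ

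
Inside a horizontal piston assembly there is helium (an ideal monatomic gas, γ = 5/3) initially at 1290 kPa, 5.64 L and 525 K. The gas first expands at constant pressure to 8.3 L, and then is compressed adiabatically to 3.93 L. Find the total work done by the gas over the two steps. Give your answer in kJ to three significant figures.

Step 1 (isobaric): W = PΔV = (1290 kPa)(8.3 − 5.64 L) = 3431 J.
After step 1: P = 1290 kPa, V = 8.3 L, T = 772.6 K.
Step 2 (adiabatic): W = (P₁V₁ − P₂V₂)/(γ−1) = (10707 − 17625)/0.667 = -10377 J.
W_total = 3431 − 10377 = -6945 J.

W_total ≈ -6.95 kJ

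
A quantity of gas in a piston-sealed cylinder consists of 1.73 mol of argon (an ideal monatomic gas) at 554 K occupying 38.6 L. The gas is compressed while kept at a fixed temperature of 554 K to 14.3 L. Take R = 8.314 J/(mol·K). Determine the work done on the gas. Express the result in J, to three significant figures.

W ≈ 7910 J

Isothermal: W = nRT ln(V₂/V₁).
W = (1.73)(8.314)(554) × ln(14.3/38.6)
  = 7968 × -0.993
W_by_gas = -7912 J; work on gas = −W_by = 7912 J.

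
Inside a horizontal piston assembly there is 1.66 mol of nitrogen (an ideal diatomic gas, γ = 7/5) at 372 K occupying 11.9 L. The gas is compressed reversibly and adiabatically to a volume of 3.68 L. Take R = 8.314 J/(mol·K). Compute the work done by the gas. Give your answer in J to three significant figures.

W ≈ -7690 J

Adiabatic: TV^(γ−1) = const with γ = 7/5.
T₂ = T₁ (V₁/V₂)^(γ−1) = 372 × (11.9/3.68)^0.4 = 372 × 1.599 = 594.9 K.
W_by = nCᵥ(T₁ − T₂) = (1.66)(20.79)(372 − 594.9) = -7690 J.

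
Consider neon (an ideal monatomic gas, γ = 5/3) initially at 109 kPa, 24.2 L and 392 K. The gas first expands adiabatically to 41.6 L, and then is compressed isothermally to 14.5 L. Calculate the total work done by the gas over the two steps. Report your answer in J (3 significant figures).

W_total ≈ -738 J

Step 1 (adiabatic): W = (P₁V₁ − P₂V₂)/(γ−1) = (2638 − 1838)/0.667 = 1199 J.
After step 1: P = 44.19 kPa, V = 41.6 L, T = 273.2 K.
Step 2 (isothermal): W = P₁V₁ ln(V₂/V₁) = (1838) ln(14.5/41.6) = -1937 J.
W_total = 1199 − 1937 = -737.9 J.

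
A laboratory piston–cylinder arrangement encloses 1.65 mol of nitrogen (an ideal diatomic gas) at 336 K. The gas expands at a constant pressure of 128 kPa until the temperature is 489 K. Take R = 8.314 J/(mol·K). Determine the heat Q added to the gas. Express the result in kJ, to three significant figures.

Q ≈ 7.35 kJ

Isobaric: W = nRΔT = (1.65)(8.314)(153) = 2099 J.
ΔU = nCᵥΔT with Cᵥ = 5R/2: ΔU = (1.65)(20.79)(153) = 5247 J.
Q = ΔU + W = 5247 + 2099 = 7346 J.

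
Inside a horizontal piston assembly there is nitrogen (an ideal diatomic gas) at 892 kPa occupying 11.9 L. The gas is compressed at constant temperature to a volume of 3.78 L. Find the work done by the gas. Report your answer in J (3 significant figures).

Isothermal: W = nRT ln(V₂/V₁) = P₁V₁ ln(V₂/V₁).
P₁V₁ = (892 kPa)(11.9 L) = 10615 J.
W = 10615 × ln(3.78/11.9) = 10615 × -1.147
W_by_gas = -12173 J.

W ≈ -12200 J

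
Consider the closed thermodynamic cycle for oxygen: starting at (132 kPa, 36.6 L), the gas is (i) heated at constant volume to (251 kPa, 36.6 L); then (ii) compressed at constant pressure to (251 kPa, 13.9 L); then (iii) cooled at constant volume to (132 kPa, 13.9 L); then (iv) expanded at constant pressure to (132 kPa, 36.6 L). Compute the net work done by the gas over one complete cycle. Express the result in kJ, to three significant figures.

Constant-volume legs do no work.
W(ii) = (251)(13.9 − 36.6) = -5698 J; W(iv) = (132)(36.6 − 13.9) = 2996 J.
W_net = -5698 + 2996 = -2701 J (the counter-clockwise enclosed area).

W_net ≈ -2.70 kJ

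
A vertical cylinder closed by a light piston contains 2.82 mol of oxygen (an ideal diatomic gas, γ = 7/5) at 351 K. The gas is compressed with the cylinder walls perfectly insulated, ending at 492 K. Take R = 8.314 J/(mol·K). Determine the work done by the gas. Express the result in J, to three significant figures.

Adiabatic ⇒ Q = 0, so W_by = −ΔU = nCᵥ(T₁ − T₂).
Cᵥ = 5R/2 = 20.79 J/(mol·K).
W = (2.82)(20.79)(351 − 492) = -8265 J.

W ≈ -8260 J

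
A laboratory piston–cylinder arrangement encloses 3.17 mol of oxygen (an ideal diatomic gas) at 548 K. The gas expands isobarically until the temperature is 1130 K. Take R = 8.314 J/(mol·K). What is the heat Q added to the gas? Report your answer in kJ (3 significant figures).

Q ≈ 53.7 kJ

Isobaric: W = nRΔT = (3.17)(8.314)(582) = 15339 J.
ΔU = nCᵥΔT with Cᵥ = 5R/2: ΔU = (3.17)(20.79)(582) = 38347 J.
Q = ΔU + W = 38347 + 15339 = 53686 J.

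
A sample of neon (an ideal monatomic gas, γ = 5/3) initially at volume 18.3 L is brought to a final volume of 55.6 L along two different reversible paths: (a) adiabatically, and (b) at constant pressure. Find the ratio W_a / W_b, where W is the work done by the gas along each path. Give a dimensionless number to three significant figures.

Path (a) adiabatic: W = P₁V₁(1 − (V₁/V₂)^(γ−1))/(γ−1) → W_a/(P₁V₁) = 0.7849.
Path (b) isobaric: W = P₁(V₂ − V₁) → W_b/(P₁V₁) = 2.038.
W_a / W_b = 0.7849 / 2.038 = 0.3851.

W_a / W_b ≈ 0.385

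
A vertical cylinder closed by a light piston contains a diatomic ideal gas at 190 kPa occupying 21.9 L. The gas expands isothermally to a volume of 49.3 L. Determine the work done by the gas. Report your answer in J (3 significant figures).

W ≈ 3380 J

Isothermal: W = nRT ln(V₂/V₁) = P₁V₁ ln(V₂/V₁).
P₁V₁ = (190 kPa)(21.9 L) = 4161 J.
W = 4161 × ln(49.3/21.9) = 4161 × 0.8114
W_by_gas = 3376 J.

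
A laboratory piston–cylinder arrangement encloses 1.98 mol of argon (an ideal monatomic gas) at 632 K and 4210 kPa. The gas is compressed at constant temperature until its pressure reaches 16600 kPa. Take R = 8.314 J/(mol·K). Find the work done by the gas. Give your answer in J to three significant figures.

Isothermal process: W = nRT ln(V₂/V₁) = nRT ln(P₁/P₂).
W = (1.98)(8.314)(632) × ln(4210/16600)
  = 10404 × ln(0.2536) = 10404 × -1.372
W_by_gas = -14273 J.

W ≈ -14300 J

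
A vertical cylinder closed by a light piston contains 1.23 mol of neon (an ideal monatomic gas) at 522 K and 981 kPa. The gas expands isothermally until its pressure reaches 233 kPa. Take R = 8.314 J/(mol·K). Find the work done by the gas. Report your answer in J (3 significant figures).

Isothermal process: W = nRT ln(V₂/V₁) = nRT ln(P₁/P₂).
W = (1.23)(8.314)(522) × ln(981/233)
  = 5338 × ln(4.21) = 5338 × 1.438
W_by_gas = 7674 J.

W ≈ 7670 J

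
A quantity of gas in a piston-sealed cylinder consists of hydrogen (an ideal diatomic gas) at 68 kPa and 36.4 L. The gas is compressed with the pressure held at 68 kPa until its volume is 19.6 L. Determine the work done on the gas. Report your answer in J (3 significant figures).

W ≈ 1140 J

Isobaric: W = P ΔV.
W = (68 kPa)(19.6 − 36.4 L) = (68)(-16.8) = -1142 J.
Work on gas = −W_by = 1142 J.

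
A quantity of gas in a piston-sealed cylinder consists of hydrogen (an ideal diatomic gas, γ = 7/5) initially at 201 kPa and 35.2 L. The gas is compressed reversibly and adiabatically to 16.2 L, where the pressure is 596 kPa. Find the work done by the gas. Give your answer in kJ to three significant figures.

Adiabatic: W = (P₁V₁ − P₂V₂)/(γ − 1) with γ = 7/5.
P₁V₁ = 7075 J, P₂V₂ = 9655 J.
W = (7075 − 9655) / 0.4 = -6450 J.

W ≈ -6.45 kJ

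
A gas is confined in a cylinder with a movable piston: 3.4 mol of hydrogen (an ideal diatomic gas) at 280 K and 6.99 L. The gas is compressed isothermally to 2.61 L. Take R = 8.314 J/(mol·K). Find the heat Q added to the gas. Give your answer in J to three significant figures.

Isothermal ⇒ ΔU = 0, so Q = W = nRT ln(V₂/V₁).
Q = (3.4)(8.314)(280) ln(2.61/6.99) = 7915 × -0.9851 = -7797 J.

Q ≈ -7800 J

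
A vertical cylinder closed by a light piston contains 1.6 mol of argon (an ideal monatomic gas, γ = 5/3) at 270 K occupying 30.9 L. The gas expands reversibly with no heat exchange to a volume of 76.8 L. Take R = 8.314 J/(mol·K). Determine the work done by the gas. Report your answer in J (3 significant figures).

Adiabatic: TV^(γ−1) = const with γ = 5/3.
T₂ = T₁ (V₁/V₂)^(γ−1) = 270 × (30.9/76.8)^0.667 = 270 × 0.545 = 147.2 K.
W_by = nCᵥ(T₁ − T₂) = (1.6)(12.47)(270 − 147.2) = 2451 J.

W ≈ 2450 J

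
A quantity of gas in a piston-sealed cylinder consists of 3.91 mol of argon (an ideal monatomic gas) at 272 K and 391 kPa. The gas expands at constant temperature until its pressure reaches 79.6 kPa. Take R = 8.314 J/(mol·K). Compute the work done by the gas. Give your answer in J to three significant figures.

Isothermal process: W = nRT ln(V₂/V₁) = nRT ln(P₁/P₂).
W = (3.91)(8.314)(272) × ln(391/79.6)
  = 8842 × ln(4.912) = 8842 × 1.592
W_by_gas = 14074 J.

W ≈ 14100 J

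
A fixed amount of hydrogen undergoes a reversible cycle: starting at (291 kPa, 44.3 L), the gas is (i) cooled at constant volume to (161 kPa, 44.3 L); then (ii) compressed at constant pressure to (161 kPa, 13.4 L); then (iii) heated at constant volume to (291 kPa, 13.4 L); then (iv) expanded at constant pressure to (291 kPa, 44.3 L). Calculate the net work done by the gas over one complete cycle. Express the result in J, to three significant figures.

W_net ≈ 4020 J

Constant-volume legs do no work.
W(ii) = (161)(13.4 − 44.3) = -4975 J; W(iv) = (291)(44.3 − 13.4) = 8992 J.
W_net = -4975 + 8992 = 4017 J (the clockwise enclosed area).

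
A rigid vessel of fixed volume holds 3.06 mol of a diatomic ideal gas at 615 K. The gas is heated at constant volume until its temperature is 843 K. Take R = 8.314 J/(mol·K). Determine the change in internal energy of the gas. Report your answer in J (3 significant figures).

Constant volume ⇒ W = 0, so Q = ΔU = nCᵥΔT with Cᵥ = 5R/2 = 20.79 J/(mol·K).
ΔU = (3.06)(20.79)(843 − 615) = 14501 J.

ΔU ≈ 14500 J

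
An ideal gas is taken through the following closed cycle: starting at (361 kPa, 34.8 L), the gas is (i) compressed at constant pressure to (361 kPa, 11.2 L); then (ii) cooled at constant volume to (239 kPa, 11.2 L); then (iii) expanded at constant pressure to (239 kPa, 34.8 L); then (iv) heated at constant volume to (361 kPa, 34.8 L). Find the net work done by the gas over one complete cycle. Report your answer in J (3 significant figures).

Constant-volume legs do no work.
W(i) = (361)(11.2 − 34.8) = -8520 J; W(iii) = (239)(34.8 − 11.2) = 5640 J.
W_net = -8520 + 5640 = -2879 J (the counter-clockwise enclosed area).

W_net ≈ -2880 J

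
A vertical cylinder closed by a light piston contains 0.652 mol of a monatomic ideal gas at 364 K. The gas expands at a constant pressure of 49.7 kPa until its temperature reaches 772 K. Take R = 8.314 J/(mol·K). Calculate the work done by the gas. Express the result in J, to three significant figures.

W ≈ 2210 J

Isobaric: W = P ΔV = nR ΔT.
W = (0.652)(8.314)(772 − 364) = 2212 J.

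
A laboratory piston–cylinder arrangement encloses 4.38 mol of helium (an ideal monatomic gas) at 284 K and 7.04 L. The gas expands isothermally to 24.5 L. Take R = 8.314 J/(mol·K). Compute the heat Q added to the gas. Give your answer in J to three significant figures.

Isothermal ⇒ ΔU = 0, so Q = W = nRT ln(V₂/V₁).
Q = (4.38)(8.314)(284) ln(24.5/7.04) = 10342 × 1.247 = 12897 J.

Q ≈ 12900 J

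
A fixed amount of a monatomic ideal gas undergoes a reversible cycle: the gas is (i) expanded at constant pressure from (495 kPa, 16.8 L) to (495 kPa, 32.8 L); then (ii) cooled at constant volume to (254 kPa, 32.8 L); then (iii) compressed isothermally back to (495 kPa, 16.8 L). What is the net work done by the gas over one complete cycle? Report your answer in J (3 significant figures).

W_net ≈ 2350 J

Leg (i): W = PΔV = (495)(32.8 − 16.8) = 7920 J.
Leg (ii): W = 0.
Leg (iii): W = PᵢVᵢ ln(V_f/Vᵢ) = (8331) ln(16.8/32.8) = -5574 J.
W_net = 7920 − 5574 = 2346 J.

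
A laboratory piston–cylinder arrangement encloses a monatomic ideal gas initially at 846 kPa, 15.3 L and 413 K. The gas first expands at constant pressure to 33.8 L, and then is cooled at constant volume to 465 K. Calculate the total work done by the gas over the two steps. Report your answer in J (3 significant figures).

W_total ≈ 15700 J

Step 1 (isobaric): W = PΔV = (846 kPa)(33.8 − 15.3 L) = 15651 J.
Step 2 (isochoric): W = 0 (constant volume).
W_total = 15651 + 0 = 15651 J.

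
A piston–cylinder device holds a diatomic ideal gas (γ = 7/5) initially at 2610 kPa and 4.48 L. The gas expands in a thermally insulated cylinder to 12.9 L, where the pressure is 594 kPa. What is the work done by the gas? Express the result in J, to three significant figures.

W ≈ 10100 J

Adiabatic: W = (P₁V₁ − P₂V₂)/(γ − 1) with γ = 7/5.
P₁V₁ = 11693 J, P₂V₂ = 7663 J.
W = (11693 − 7663) / 0.4 = 10076 J.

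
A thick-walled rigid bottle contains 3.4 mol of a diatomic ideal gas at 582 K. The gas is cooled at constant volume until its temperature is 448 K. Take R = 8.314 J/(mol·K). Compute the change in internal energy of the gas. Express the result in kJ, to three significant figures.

ΔU ≈ -9.47 kJ

Constant volume ⇒ W = 0, so Q = ΔU = nCᵥΔT with Cᵥ = 5R/2 = 20.79 J/(mol·K).
ΔU = (3.4)(20.79)(448 − 582) = -9470 J.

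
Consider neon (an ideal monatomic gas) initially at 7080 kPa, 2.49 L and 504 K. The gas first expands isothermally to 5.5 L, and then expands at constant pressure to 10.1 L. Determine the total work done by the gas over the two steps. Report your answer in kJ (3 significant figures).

W_total ≈ 28.7 kJ

Step 1 (isothermal): W = P₁V₁ ln(V₂/V₁) = (17629) ln(5.5/2.49) = 13971 J.
After step 1: P = 3205 kPa, V = 5.5 L, T = 504 K.
Step 2 (isobaric): W = PΔV = (3205 kPa)(10.1 − 5.5 L) = 14744 J.
W_total = 13971 + 14744 = 28715 J.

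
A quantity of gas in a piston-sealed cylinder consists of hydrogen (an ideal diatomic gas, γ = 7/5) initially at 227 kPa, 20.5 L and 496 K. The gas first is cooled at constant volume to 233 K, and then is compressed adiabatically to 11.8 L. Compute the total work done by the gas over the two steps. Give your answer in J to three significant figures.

Step 1 (isochoric): W = 0 (constant volume).
After step 1: P = 106.6 kPa (V unchanged).
Step 2 (adiabatic): W = (P₁V₁ − P₂V₂)/(γ−1) = (2186 − 2726)/0.4 = -1351 J.
W_total = 0 − 1351 = -1351 J.

W_total ≈ -1350 J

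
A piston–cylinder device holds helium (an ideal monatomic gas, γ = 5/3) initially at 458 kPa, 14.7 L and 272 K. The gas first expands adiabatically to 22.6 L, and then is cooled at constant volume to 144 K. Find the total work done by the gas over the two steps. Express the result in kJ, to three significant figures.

Step 1 (adiabatic): W = (P₁V₁ − P₂V₂)/(γ−1) = (6733 − 5054)/0.667 = 2518 J.
Step 2 (isochoric): W = 0 (constant volume).
W_total = 2518 + 0 = 2518 J.

W_total ≈ 2.52 kJ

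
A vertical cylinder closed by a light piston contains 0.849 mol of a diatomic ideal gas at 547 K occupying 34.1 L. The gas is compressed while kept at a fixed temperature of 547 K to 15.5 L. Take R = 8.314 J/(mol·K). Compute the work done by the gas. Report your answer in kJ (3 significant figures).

Isothermal: W = nRT ln(V₂/V₁).
W = (0.849)(8.314)(547) × ln(15.5/34.1)
  = 3861 × -0.7885
W_by_gas = -3044 J.

W ≈ -3.04 kJ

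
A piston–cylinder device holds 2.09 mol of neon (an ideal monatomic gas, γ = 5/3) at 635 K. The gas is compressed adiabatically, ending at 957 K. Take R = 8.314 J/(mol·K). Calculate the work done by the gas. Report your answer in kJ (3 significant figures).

Adiabatic ⇒ Q = 0, so W_by = −ΔU = nCᵥ(T₁ − T₂).
Cᵥ = 3R/2 = 12.47 J/(mol·K).
W = (2.09)(12.47)(635 − 957) = -8393 J.

W ≈ -8.39 kJ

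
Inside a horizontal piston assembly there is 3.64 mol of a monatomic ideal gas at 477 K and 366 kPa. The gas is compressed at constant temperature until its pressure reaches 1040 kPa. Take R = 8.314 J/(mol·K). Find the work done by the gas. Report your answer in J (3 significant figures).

W ≈ -15100 J

Isothermal process: W = nRT ln(V₂/V₁) = nRT ln(P₁/P₂).
W = (3.64)(8.314)(477) × ln(366/1040)
  = 14435 × ln(0.3519) = 14435 × -1.044
W_by_gas = -15076 J.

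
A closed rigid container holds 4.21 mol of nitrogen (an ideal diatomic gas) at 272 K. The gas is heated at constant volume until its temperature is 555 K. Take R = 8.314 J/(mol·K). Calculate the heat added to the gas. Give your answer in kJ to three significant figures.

Q ≈ 24.8 kJ

Constant volume ⇒ W = 0, so Q = ΔU = nCᵥΔT with Cᵥ = 5R/2 = 20.79 J/(mol·K).
ΔU = (4.21)(20.79)(555 − 272) = 24764 J.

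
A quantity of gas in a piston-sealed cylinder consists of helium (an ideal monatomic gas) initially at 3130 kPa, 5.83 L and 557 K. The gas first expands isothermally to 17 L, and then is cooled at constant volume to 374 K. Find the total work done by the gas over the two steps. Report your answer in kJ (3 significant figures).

Step 1 (isothermal): W = P₁V₁ ln(V₂/V₁) = (18248) ln(17/5.83) = 19529 J.
Step 2 (isochoric): W = 0 (constant volume).
W_total = 19529 + 0 = 19529 J.

W_total ≈ 19.5 kJ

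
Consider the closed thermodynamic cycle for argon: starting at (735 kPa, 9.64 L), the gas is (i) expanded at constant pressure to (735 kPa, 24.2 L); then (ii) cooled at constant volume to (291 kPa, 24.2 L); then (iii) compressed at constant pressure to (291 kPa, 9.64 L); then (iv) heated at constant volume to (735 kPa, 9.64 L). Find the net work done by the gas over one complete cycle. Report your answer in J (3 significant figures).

Constant-volume legs do no work.
W(i) = (735)(24.2 − 9.64) = 10702 J; W(iii) = (291)(9.64 − 24.2) = -4237 J.
W_net = 10702 − 4237 = 6465 J (the clockwise enclosed area).

W_net ≈ 6460 J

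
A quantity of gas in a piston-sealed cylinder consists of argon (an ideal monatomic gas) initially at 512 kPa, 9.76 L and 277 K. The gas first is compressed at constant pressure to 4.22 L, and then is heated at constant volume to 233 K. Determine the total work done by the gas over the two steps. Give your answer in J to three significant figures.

W_total ≈ -2840 J

Step 1 (isobaric): W = PΔV = (512 kPa)(4.22 − 9.76 L) = -2836 J.
Step 2 (isochoric): W = 0 (constant volume).
W_total = -2836 + 0 = -2836 J.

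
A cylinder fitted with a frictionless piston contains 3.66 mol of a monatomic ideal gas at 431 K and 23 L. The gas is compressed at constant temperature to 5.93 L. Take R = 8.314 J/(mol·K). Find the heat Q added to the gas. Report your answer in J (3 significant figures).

Isothermal ⇒ ΔU = 0, so Q = W = nRT ln(V₂/V₁).
Q = (3.66)(8.314)(431) ln(5.93/23) = 13115 × -1.355 = -17777 J.

Q ≈ -17800 J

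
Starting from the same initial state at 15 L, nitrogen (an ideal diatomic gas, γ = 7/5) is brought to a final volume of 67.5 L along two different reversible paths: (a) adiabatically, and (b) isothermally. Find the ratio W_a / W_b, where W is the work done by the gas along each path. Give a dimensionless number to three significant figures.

Path (a) adiabatic: W = P₁V₁(1 − (V₁/V₂)^(γ−1))/(γ−1) → W_a/(P₁V₁) = 1.13.
Path (b) isothermal: W = P₁V₁ ln(V₂/V₁) → W_b/(P₁V₁) = 1.504.
W_a / W_b = 1.13 / 1.504 = 0.7514.

W_a / W_b ≈ 0.751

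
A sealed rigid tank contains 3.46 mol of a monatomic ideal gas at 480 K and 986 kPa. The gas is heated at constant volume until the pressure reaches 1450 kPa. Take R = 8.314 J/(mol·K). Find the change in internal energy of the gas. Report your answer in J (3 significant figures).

Constant volume ⇒ W = 0, so Q = ΔU = nCᵥΔT with Cᵥ = 3R/2 = 12.47 J/(mol·K).
At constant V, T₂/T₁ = P₂/P₁ ⇒ ΔT = T₁(P₂/P₁ − 1) = 480·(1450/986 − 1) = 225.9 K.
ΔU = (3.46)(12.47)(225.9) = 9747 J.

ΔU ≈ 9750 J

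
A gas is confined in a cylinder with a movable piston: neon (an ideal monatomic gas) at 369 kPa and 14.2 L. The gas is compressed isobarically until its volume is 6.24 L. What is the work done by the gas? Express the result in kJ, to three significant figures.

Isobaric: W = P ΔV.
W = (369 kPa)(6.24 − 14.2 L) = (369)(-7.96) = -2937 J.

W ≈ -2.94 kJ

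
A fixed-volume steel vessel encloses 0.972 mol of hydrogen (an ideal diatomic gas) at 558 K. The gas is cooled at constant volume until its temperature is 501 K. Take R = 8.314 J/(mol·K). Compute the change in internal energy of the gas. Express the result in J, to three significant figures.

ΔU ≈ -1150 J

Constant volume ⇒ W = 0, so Q = ΔU = nCᵥΔT with Cᵥ = 5R/2 = 20.79 J/(mol·K).
ΔU = (0.972)(20.79)(501 − 558) = -1152 J.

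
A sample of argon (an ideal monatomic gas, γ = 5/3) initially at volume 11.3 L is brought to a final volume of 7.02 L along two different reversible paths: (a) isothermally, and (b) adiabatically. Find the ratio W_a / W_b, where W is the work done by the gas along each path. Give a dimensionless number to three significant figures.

Path (a) isothermal: W = P₁V₁ ln(V₂/V₁) → W_a/(P₁V₁) = -0.476.
Path (b) adiabatic: W = P₁V₁(1 − (V₁/V₂)^(γ−1))/(γ−1) → W_b/(P₁V₁) = -0.5602.
W_a / W_b = -0.476 / -0.5602 = 0.8497.

W_a / W_b ≈ 0.850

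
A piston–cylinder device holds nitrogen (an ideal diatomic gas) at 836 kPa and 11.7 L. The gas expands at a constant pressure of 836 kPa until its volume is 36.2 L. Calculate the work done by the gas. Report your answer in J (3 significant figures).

W ≈ 20500 J

Isobaric: W = P ΔV.
W = (836 kPa)(36.2 − 11.7 L) = (836)(24.5) = 20482 J.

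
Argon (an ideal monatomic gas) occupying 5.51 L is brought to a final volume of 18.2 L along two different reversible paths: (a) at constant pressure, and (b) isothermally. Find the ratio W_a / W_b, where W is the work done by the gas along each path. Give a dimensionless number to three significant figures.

W_a / W_b ≈ 1.93

Path (a) isobaric: W = P₁(V₂ − V₁) → W_a/(P₁V₁) = 2.303.
Path (b) isothermal: W = P₁V₁ ln(V₂/V₁) → W_b/(P₁V₁) = 1.195.
W_a / W_b = 2.303 / 1.195 = 1.927.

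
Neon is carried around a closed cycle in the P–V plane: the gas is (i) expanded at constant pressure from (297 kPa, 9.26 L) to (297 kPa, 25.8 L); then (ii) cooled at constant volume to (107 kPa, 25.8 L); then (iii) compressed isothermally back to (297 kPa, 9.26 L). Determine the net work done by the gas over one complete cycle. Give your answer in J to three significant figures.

Leg (i): W = PΔV = (297)(25.8 − 9.26) = 4912 J.
Leg (ii): W = 0.
Leg (iii): W = PᵢVᵢ ln(V_f/Vᵢ) = (2761) ln(9.26/25.8) = -2829 J.
W_net = 4912 − 2829 = 2084 J.

W_net ≈ 2080 J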